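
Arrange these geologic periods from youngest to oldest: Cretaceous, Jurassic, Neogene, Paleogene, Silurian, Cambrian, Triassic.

Group by era (each group listed oldest first) — Paleozoic: Cambrian, Silurian; Mesozoic: Triassic, Jurassic, Cretaceous; Cenozoic: Paleogene, Neogene. The eras run Paleozoic → Mesozoic → Cenozoic. Concatenating the groups in that era order and then reversing gives youngest to oldest.

Neogene, then Paleogene, then Cretaceous, then Jurassic, then Triassic, then Silurian, then Cambrian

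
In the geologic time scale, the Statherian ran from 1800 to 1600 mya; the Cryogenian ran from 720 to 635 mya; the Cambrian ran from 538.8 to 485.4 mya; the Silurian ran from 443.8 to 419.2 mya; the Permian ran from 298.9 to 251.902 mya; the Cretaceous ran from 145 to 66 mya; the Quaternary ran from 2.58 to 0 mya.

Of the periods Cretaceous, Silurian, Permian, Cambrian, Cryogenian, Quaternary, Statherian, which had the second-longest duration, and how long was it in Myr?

Cryogenian, 85 million years

Durations: Cretaceous 79; Silurian 24.6; Permian 46.998; Cambrian 53.4; Cryogenian 85; Quaternary 2.58; Statherian 200 Myr.
Sorted longest-first: Statherian (200), Cryogenian (85), Cretaceous (79), Cambrian (53.4), Permian (46.998), Silurian (24.6), Quaternary (2.58).
The second longest is Cryogenian at 85 Myr.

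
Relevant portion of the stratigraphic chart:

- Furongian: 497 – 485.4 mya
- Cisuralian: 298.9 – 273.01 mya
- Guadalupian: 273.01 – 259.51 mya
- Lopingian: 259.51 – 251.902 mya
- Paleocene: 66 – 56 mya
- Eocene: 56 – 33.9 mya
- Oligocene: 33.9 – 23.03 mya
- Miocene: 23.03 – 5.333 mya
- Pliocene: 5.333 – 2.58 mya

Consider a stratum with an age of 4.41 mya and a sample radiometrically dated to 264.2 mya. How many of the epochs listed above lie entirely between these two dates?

5

264.2 Ma sits inside the Guadalupian (273.01–259.51) and 4.41 Ma inside the Pliocene (5.333–2.58); neither of those is wholly between the two dates.
The listed epochs lying completely between them are Lopingian, Paleocene, Eocene, Oligocene, Miocene — 5 in all.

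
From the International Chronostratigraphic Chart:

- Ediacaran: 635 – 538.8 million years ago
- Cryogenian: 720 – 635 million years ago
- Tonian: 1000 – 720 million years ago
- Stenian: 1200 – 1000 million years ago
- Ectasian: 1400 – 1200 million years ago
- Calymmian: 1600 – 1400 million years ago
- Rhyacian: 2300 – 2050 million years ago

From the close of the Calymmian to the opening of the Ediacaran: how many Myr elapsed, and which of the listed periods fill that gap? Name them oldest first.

End of Calymmian = 1400 Ma; start of Ediacaran = 635 Ma.
Gap = 1400 − 635 = 765 Myr.
Periods wholly inside 1400–635 Ma: Ectasian (1400–1200), Stenian (1200–1000), Tonian (1000–720), Cryogenian (720–635).

765 million years; Ectasian, Stenian, Tonian, Cryogenian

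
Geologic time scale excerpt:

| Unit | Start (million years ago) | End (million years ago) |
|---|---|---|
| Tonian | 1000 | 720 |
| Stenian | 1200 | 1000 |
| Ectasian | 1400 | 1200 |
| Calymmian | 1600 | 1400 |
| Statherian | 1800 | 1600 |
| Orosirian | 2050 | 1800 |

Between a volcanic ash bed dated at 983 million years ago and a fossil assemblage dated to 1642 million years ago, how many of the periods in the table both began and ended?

The older date is 1642 Ma and the younger is 983 Ma.
Periods with start < 1642 and end > 983 Ma: Calymmian (1600–1400), Ectasian (1400–1200), Stenian (1200–1000).
That is 3 complete periods.

3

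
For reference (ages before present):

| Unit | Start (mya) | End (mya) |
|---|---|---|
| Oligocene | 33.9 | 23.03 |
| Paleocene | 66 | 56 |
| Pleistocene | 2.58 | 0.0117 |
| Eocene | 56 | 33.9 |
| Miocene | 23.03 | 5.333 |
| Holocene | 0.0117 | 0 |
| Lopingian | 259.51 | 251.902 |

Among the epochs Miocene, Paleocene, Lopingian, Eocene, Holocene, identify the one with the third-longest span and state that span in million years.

Durations: Miocene 17.697; Paleocene 10; Lopingian 7.608; Eocene 22.1; Holocene 0.0117 Myr.
Sorted longest-first: Eocene (22.1), Miocene (17.697), Paleocene (10), Lopingian (7.608), Holocene (0.0117).
The third longest is Paleocene at 10 Myr.

Paleocene, 10 million years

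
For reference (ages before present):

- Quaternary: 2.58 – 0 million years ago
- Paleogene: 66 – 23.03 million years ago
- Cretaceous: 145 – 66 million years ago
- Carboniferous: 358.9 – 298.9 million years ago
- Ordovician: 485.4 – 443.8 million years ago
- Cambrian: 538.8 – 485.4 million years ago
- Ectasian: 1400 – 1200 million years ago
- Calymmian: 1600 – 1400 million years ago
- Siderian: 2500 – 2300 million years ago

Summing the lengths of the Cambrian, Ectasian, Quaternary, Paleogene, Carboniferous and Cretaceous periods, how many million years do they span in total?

437.95 million years

Each duration: Cambrian = 53.4; Ectasian = 200; Quaternary = 2.58; Paleogene = 42.97; Carboniferous = 60; Cretaceous = 79.
Sum: 53.4 + 200 + 2.58 + 42.97 + 60 + 79 = 437.95 Myr.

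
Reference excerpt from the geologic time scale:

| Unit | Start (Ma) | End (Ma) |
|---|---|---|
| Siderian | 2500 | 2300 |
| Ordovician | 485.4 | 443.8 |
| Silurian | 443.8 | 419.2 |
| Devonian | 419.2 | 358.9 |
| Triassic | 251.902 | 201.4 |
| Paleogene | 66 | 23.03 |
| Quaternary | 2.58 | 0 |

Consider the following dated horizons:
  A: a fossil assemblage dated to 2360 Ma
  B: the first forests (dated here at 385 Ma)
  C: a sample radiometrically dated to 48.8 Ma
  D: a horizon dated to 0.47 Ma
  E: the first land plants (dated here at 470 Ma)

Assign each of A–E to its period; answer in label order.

A — Siderian; B — Devonian; C — Paleogene; D — Quaternary; E — Ordovician

A: 2360 Ma lies in 2500–2300 Ma, so Siderian.
B: 385 Ma lies in 419.2–358.9 Ma, so Devonian.
C: 48.8 Ma lies in 66–23.03 Ma, so Paleogene.
D: 0.47 Ma lies in 2.58–0 Ma, so Quaternary.
E: 470 Ma lies in 485.4–443.8 Ma, so Ordovician.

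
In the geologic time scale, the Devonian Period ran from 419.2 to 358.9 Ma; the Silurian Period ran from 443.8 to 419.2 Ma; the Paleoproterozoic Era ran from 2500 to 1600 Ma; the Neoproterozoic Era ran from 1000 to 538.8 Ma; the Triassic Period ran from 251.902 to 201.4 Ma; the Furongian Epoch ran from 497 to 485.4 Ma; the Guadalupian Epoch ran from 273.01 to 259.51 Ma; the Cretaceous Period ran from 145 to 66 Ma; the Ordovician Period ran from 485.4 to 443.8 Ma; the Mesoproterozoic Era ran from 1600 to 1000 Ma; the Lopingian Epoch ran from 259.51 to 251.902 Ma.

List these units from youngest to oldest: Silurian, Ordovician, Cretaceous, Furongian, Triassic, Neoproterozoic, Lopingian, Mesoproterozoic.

Read off each span (Ma): Silurian 443.8–419.2; Ordovician 485.4–443.8; Cretaceous 145–66; Furongian 497–485.4; Triassic 251.902–201.4; Neoproterozoic 1000–538.8; Lopingian 259.51–251.902; Mesoproterozoic 1600–1000.
Larger Ma is older, so oldest→youngest is Mesoproterozoic, Neoproterozoic, Furongian, Ordovician, Silurian, Lopingian, Triassic, Cretaceous; reverse it for youngest→oldest.

Cretaceous, then Triassic, then Lopingian, then Silurian, then Ordovician, then Furongian, then Neoproterozoic, then Mesoproterozoic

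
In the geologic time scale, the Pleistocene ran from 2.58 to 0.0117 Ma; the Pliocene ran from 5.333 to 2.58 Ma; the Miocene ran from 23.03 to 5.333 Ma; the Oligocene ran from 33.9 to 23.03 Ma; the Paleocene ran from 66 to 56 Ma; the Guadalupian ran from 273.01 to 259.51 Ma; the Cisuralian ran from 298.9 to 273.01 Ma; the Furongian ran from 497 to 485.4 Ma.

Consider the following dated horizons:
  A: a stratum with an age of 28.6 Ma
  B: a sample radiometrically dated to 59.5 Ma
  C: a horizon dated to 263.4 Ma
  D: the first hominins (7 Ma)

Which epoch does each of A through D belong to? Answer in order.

A: 28.6 Ma lies in 33.9–23.03 Ma, so Oligocene.
B: 59.5 Ma lies in 66–56 Ma, so Paleocene.
C: 263.4 Ma lies in 273.01–259.51 Ma, so Guadalupian.
D: 7 Ma lies in 23.03–5.333 Ma, so Miocene.

A — Oligocene; B — Paleocene; C — Guadalupian; D — Miocene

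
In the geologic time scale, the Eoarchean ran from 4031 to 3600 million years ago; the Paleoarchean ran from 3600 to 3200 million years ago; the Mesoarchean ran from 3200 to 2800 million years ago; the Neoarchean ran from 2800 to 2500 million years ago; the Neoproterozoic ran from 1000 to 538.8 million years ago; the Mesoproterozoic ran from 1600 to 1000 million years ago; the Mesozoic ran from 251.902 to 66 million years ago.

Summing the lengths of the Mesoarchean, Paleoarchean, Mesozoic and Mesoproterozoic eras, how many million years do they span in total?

Each duration: Mesoarchean = 400; Paleoarchean = 400; Mesozoic = 185.902; Mesoproterozoic = 600.
Sum: 400 + 400 + 185.902 + 600 = 1585.902 Myr.

1585.902 million years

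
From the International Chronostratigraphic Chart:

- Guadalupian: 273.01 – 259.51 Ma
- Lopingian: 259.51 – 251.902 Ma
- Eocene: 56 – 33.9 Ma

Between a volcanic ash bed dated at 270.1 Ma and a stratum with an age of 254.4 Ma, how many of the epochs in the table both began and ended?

0

Checking each listed span, none has both start < 270.1 Ma and end > 254.4 Ma — every epoch straddles one of the two dates or lies outside them — so the count is 0.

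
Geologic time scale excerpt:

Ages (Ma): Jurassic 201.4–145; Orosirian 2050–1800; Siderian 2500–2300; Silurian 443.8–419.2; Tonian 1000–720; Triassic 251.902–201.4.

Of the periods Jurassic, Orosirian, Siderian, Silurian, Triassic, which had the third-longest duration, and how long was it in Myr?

Start − end for each: Jurassic 201.4 − 145 = 56.4; Orosirian 2050 − 1800 = 250; Siderian 2500 − 2300 = 200; Silurian 443.8 − 419.2 = 24.6; Triassic 251.902 − 201.4 = 50.502.
Ranking these from longest: Orosirian > Siderian > Jurassic > Triassic > Silurian.
Position 3 in that ranking is Jurassic, which lasted 56.4 Myr.

Jurassic, 56.4 million years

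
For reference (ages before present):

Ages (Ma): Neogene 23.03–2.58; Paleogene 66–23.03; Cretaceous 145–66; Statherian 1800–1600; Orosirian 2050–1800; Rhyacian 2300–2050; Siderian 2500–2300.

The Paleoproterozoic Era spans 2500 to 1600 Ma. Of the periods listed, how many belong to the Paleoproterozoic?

4

Periods inside 2500–1600 Ma: Siderian, Rhyacian, Orosirian, Statherian — 4 in total.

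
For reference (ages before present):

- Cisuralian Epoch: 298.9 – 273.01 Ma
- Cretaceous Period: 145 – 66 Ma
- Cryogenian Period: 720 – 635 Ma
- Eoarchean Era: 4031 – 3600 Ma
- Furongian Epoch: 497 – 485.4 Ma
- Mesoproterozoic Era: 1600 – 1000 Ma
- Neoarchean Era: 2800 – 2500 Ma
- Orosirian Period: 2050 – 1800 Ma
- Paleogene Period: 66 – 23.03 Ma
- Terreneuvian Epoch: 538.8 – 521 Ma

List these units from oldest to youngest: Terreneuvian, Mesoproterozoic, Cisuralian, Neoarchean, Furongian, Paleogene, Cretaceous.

Read off each span (Ma): Terreneuvian 538.8–521; Mesoproterozoic 1600–1000; Cisuralian 298.9–273.01; Neoarchean 2800–2500; Furongian 497–485.4; Paleogene 66–23.03; Cretaceous 145–66.
Larger Ma is older, so oldest→youngest is Neoarchean, Mesoproterozoic, Terreneuvian, Furongian, Cisuralian, Cretaceous, Paleogene.

Neoarchean, Mesoproterozoic, Terreneuvian, Furongian, Cisuralian, Cretaceous, Paleogene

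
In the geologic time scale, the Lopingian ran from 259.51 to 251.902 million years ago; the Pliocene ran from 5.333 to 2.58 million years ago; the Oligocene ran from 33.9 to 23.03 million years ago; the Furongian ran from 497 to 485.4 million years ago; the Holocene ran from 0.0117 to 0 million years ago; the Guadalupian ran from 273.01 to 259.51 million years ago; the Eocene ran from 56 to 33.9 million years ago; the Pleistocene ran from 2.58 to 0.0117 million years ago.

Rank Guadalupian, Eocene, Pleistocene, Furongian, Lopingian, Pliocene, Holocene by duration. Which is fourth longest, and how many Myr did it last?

Lopingian, 7.608 million years

Durations: Guadalupian 13.5; Eocene 22.1; Pleistocene 2.5683; Furongian 11.6; Lopingian 7.608; Pliocene 2.753; Holocene 0.0117 Myr.
Sorted longest-first: Eocene (22.1), Guadalupian (13.5), Furongian (11.6), Lopingian (7.608), Pliocene (2.753), Pleistocene (2.5683), Holocene (0.0117).
The fourth longest is Lopingian at 7.608 Myr.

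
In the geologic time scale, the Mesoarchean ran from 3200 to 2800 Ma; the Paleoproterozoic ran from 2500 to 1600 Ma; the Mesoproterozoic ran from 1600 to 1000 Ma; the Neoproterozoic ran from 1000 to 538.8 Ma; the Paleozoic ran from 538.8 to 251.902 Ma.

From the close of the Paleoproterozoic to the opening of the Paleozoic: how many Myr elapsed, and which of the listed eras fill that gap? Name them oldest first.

The Paleoproterozoic closes at 1600 Ma and the Paleozoic opens at 538.8 Ma, so the interval is 1600 − 538.8 = 1061.2 Myr.
An era fits inside if it starts at or after 1600 Ma and ends at or before 538.8 Ma; oldest first that gives Mesoproterozoic, Neoproterozoic.

1061.2 million years; Mesoproterozoic, Neoproterozoic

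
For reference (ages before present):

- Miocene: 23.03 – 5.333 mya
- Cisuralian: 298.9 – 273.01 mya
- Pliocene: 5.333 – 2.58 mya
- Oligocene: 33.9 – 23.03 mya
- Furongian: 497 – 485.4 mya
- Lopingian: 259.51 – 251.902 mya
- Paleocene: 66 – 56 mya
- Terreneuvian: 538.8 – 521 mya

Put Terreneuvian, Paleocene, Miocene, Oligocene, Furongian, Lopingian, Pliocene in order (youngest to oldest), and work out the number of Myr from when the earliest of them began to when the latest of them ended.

From the excerpt: Terreneuvian 538.8–521; Paleocene 66–56; Miocene 23.03–5.333; Oligocene 33.9–23.03; Furongian 497–485.4; Lopingian 259.51–251.902; Pliocene 5.333–2.58 (Ma).
Larger Ma is earlier, so the oldest is Terreneuvian and the youngest is Pliocene; youngest to oldest: Pliocene, Miocene, Oligocene, Paleocene, Lopingian, Furongian, Terreneuvian.
Oldest start 538.8 minus youngest end 2.58 gives 536.22 Myr overall.

Pliocene → Miocene → Oligocene → Paleocene → Lopingian → Furongian → Terreneuvian; total span 536.22 Myr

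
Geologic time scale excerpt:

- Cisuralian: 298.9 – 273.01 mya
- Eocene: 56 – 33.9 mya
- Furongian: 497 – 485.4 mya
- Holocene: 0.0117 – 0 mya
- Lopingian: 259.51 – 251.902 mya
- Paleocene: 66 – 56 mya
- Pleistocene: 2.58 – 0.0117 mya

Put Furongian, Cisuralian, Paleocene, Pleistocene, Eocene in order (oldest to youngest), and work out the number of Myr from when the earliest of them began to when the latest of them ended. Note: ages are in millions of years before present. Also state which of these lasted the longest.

From the excerpt: Furongian 497–485.4; Cisuralian 298.9–273.01; Paleocene 66–56; Pleistocene 2.58–0.0117; Eocene 56–33.9 (Ma).
Larger Ma is earlier, so the oldest is Furongian and the youngest is Pleistocene; oldest to youngest: Furongian, Cisuralian, Paleocene, Eocene, Pleistocene.
Oldest start 497 minus youngest end 0.0117 gives 496.9883 Myr overall.
Individual lengths (start − end): Furongian 11.6; Eocene 22.1; Pleistocene 2.5683; Paleocene 10; Cisuralian 25.89. The largest is Cisuralian at 25.89 Myr.

Furongian, Cisuralian, Paleocene, Eocene, Pleistocene; total span 496.9883 Myr; longest is Cisuralian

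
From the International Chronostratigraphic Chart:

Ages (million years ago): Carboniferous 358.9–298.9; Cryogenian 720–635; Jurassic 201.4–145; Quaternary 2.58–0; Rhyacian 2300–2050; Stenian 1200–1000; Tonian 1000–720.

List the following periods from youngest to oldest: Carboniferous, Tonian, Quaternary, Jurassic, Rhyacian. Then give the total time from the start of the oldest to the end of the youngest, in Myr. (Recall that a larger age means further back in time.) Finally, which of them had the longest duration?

Quaternary → Jurassic → Carboniferous → Tonian → Rhyacian; total span 2300 Myr; longest is Tonian

From the excerpt: Carboniferous 358.9–298.9; Tonian 1000–720; Quaternary 2.58–0; Jurassic 201.4–145; Rhyacian 2300–2050 (Ma).
Larger Ma is earlier, so the oldest is Rhyacian and the youngest is Quaternary; youngest to oldest: Quaternary, Jurassic, Carboniferous, Tonian, Rhyacian.
Oldest start 2300 minus youngest end 0 gives 2300 Myr overall.
Individual lengths (start − end): Tonian 280; Rhyacian 250; Jurassic 56.4; Quaternary 2.58; Carboniferous 60. The largest is Tonian at 280 Myr.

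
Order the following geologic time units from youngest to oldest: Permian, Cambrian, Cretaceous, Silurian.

Era membership (oldest first within each) — Paleozoic: Cambrian, Silurian, Permian; Mesozoic: Cretaceous. Paleozoic precedes Mesozoic, which precedes Cenozoic. Concatenating the groups in that era order and then reversing gives youngest to oldest.

Cretaceous, then Permian, then Silurian, then Cambrian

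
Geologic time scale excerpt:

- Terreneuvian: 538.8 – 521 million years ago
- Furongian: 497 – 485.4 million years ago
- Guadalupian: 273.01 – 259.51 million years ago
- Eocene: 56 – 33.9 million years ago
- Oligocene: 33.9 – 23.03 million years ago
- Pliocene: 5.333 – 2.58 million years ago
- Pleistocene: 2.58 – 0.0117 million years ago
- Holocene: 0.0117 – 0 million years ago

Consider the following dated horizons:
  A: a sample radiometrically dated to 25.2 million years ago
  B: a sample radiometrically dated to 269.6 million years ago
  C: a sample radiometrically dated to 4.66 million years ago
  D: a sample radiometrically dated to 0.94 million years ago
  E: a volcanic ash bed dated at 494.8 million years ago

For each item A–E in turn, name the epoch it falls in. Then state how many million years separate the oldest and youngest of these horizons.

Match each age against the start–end ranges in the excerpt: A = 25.2 Ma → Oligocene (33.9–23.03); B = 269.6 Ma → Guadalupian (273.01–259.51); C = 4.66 Ma → Pliocene (5.333–2.58); D = 0.94 Ma → Pleistocene (2.58–0.0117); E = 494.8 Ma → Furongian (497–485.4).
The largest age is 494.8 Ma and the smallest is 0.94 Ma; their difference is 493.86 Myr.

A — Oligocene; B — Guadalupian; C — Pliocene; D — Pleistocene; E — Furongian; span 493.86 million years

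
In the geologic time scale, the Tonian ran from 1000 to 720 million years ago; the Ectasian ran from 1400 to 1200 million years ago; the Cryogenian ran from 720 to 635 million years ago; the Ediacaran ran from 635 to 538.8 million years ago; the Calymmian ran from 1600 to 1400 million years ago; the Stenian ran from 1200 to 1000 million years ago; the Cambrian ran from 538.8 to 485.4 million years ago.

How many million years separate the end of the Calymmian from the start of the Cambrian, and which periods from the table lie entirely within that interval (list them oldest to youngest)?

861.2 million years; Ectasian, Stenian, Tonian, Cryogenian, Ediacaran

End of Calymmian = 1400 Ma; start of Cambrian = 538.8 Ma.
Gap = 1400 − 538.8 = 861.2 Myr.
Periods wholly inside 1400–538.8 Ma: Ectasian (1400–1200), Stenian (1200–1000), Tonian (1000–720), Cryogenian (720–635), Ediacaran (635–538.8).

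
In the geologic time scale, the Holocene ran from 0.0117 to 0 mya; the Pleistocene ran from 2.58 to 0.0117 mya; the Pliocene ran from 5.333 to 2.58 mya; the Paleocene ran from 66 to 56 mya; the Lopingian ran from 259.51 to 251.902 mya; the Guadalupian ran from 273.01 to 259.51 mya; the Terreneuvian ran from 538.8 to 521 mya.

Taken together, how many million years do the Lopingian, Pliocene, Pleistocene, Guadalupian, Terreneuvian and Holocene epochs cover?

Each duration: Lopingian = 7.608; Pliocene = 2.753; Pleistocene = 2.5683; Guadalupian = 13.5; Terreneuvian = 17.8; Holocene = 0.0117.
Sum: 7.608 + 2.753 + 2.5683 + 13.5 + 17.8 + 0.0117 = 44.241 Myr.

44.241 million years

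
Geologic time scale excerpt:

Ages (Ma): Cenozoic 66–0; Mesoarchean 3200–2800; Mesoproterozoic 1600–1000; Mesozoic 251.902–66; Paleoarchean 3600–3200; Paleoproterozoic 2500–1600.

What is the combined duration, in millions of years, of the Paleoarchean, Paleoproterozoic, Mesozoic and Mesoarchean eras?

1885.902 million years

Each duration: Paleoarchean = 400; Paleoproterozoic = 900; Mesozoic = 185.902; Mesoarchean = 400.
Sum: 400 + 900 + 185.902 + 400 = 1885.902 Myr.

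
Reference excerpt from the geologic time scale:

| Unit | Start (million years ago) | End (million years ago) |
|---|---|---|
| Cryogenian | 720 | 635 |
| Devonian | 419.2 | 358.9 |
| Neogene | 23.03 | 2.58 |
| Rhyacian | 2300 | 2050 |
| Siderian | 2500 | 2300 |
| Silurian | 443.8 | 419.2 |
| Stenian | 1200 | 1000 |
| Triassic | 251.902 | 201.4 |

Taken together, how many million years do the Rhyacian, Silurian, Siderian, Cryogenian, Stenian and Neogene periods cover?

Duration is start − end for each: (2300 − 2050) + (443.8 − 419.2) + (2500 − 2300) + (720 − 635) + (1200 − 1000) + (23.03 − 2.58).
That is 250 + 24.6 + 200 + 85 + 200 + 20.45, which totals 780.05 million years.

780.05 million years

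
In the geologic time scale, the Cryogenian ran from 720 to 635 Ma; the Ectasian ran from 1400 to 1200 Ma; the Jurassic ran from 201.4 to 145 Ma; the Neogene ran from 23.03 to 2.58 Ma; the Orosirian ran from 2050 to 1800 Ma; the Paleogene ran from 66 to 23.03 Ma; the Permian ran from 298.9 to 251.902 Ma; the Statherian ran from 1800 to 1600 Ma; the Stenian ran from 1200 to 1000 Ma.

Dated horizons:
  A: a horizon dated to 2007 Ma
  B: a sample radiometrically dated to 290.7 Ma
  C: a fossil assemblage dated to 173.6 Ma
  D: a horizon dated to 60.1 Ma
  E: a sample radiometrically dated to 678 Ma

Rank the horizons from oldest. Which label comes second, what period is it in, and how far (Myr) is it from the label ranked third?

E, in the Cryogenian; 387.3 million years to B

Larger Ma means older, so oldest first: A 2007 > E 678 > B 290.7 > C 173.6 > D 60.1.
Counting 2 along gives E (678 Ma); the excerpt puts that inside the Cryogenian, 720–635 Ma.
Next in line is B (290.7 Ma), and 678 − 290.7 = 387.3 Myr.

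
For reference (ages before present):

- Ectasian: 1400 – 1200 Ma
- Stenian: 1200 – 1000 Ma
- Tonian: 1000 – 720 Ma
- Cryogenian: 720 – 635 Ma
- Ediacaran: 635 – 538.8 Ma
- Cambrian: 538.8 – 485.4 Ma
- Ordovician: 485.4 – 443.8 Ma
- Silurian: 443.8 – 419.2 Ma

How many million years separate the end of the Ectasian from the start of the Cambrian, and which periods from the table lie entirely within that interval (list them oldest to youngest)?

The Ectasian closes at 1200 Ma and the Cambrian opens at 538.8 Ma, so the interval is 1200 − 538.8 = 661.2 Myr.
A period fits inside if it starts at or after 1200 Ma and ends at or before 538.8 Ma; oldest first that gives Stenian, Tonian, Cryogenian, Ediacaran.

661.2 million years; Stenian, Tonian, Cryogenian, Ediacaran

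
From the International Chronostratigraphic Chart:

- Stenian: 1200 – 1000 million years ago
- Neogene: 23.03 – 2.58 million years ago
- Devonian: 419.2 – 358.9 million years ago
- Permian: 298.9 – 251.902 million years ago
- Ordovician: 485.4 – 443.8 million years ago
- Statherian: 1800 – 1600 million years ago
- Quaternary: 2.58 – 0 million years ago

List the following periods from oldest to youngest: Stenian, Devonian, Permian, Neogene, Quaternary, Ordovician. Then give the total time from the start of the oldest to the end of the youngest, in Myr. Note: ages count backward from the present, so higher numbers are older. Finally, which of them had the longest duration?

Stenian → Ordovician → Devonian → Permian → Neogene → Quaternary; total span 1200 Myr; longest is Stenian

From the excerpt: Stenian 1200–1000; Devonian 419.2–358.9; Permian 298.9–251.902; Neogene 23.03–2.58; Quaternary 2.58–0; Ordovician 485.4–443.8 (Ma).
Larger Ma is earlier, so the oldest is Stenian and the youngest is Quaternary; oldest to youngest: Stenian, Ordovician, Devonian, Permian, Neogene, Quaternary.
Oldest start 1200 minus youngest end 0 gives 1200 Myr overall.
Individual lengths (start − end): Devonian 60.3; Stenian 200; Ordovician 41.6; Quaternary 2.58; Neogene 20.45; Permian 46.998. The largest is Stenian at 200 Myr.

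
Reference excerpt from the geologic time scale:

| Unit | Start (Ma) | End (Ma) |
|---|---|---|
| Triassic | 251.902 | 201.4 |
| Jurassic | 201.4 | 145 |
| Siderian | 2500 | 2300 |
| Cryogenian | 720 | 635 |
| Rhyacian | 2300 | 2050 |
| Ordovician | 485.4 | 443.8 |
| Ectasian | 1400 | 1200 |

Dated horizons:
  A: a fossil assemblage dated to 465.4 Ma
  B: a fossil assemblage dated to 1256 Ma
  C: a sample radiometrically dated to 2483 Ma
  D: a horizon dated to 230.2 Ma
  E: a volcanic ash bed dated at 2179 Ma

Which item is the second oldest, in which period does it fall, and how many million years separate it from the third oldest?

E, in the Rhyacian; 923 million years to B

Larger Ma means older, so oldest first: C 2483 > E 2179 > B 1256 > A 465.4 > D 230.2.
Counting 2 along gives E (2179 Ma); the excerpt puts that inside the Rhyacian, 2300–2050 Ma.
Next in line is B (1256 Ma), and 2179 − 1256 = 923 Myr.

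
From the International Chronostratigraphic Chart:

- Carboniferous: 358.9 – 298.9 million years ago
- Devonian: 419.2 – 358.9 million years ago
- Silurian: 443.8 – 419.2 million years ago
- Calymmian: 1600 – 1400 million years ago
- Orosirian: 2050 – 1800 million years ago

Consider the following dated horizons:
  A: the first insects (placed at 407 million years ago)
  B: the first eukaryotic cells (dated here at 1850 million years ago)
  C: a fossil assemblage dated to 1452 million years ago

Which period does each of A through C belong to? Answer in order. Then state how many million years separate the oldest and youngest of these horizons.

Match each age against the start–end ranges in the excerpt: A = 407 Ma → Devonian (419.2–358.9); B = 1850 Ma → Orosirian (2050–1800); C = 1452 Ma → Calymmian (1600–1400).
The largest age is 1850 Ma and the smallest is 407 Ma; their difference is 1443 Myr.

A — Devonian; B — Orosirian; C — Calymmian; span 1443 million years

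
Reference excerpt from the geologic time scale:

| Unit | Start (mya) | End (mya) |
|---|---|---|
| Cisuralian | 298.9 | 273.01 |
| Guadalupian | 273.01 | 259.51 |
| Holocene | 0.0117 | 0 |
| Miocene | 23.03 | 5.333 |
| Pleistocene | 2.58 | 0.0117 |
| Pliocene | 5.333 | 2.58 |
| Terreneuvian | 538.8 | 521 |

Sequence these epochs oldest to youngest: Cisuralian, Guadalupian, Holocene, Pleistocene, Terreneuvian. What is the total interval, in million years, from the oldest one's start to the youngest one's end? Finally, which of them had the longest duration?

Terreneuvian → Cisuralian → Guadalupian → Pleistocene → Holocene; total span 538.8 Myr; longest is Cisuralian

From the excerpt: Cisuralian 298.9–273.01; Guadalupian 273.01–259.51; Holocene 0.0117–0; Pleistocene 2.58–0.0117; Terreneuvian 538.8–521 (Ma).
Larger Ma is earlier, so the oldest is Terreneuvian and the youngest is Holocene; oldest to youngest: Terreneuvian, Cisuralian, Guadalupian, Pleistocene, Holocene.
Oldest start 538.8 minus youngest end 0 gives 538.8 Myr overall.
Individual lengths (start − end): Pleistocene 2.5683; Holocene 0.0117; Cisuralian 25.89; Terreneuvian 17.8; Guadalupian 13.5. The largest is Cisuralian at 25.89 Myr.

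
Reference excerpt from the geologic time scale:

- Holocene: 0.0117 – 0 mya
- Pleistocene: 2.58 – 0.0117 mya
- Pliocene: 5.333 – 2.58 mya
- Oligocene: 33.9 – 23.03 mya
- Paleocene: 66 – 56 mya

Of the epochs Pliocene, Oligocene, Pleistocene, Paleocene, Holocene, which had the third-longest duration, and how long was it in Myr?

Start − end for each: Pliocene 5.333 − 2.58 = 2.753; Oligocene 33.9 − 23.03 = 10.87; Pleistocene 2.58 − 0.0117 = 2.5683; Paleocene 66 − 56 = 10; Holocene 0.0117 − 0 = 0.0117.
Ranking these from longest: Oligocene > Paleocene > Pliocene > Pleistocene > Holocene.
Position 3 in that ranking is Pliocene, which lasted 2.753 Myr.

Pliocene, 2.753 million years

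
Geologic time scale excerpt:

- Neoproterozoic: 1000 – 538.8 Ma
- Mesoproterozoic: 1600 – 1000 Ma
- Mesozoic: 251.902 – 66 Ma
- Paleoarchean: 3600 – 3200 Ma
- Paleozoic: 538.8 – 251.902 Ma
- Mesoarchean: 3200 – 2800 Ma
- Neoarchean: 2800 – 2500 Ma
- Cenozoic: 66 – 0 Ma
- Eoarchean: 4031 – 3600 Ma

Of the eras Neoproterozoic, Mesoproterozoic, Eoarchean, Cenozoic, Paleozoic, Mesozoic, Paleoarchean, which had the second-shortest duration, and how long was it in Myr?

Mesozoic, 185.902 million years

Start − end for each: Neoproterozoic 1000 − 538.8 = 461.2; Mesoproterozoic 1600 − 1000 = 600; Eoarchean 4031 − 3600 = 431; Cenozoic 66 − 0 = 66; Paleozoic 538.8 − 251.902 = 286.898; Mesozoic 251.902 − 66 = 185.902; Paleoarchean 3600 − 3200 = 400.
Ranking these from shortest: Cenozoic < Mesozoic < Paleozoic < Paleoarchean < Eoarchean < Neoproterozoic < Mesoproterozoic.
Position 2 in that ranking is Mesozoic, which lasted 185.902 Myr.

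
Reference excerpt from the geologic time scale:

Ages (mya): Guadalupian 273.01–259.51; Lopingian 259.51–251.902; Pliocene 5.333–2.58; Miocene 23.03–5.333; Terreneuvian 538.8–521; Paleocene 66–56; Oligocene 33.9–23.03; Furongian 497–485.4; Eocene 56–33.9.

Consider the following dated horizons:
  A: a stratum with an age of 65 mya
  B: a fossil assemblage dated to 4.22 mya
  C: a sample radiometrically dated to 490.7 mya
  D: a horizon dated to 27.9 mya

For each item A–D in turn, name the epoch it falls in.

A — Paleocene; B — Pliocene; C — Furongian; D — Oligocene

Match each age against the start–end ranges in the excerpt: A = 65 Ma → Paleocene (66–56); B = 4.22 Ma → Pliocene (5.333–2.58); C = 490.7 Ma → Furongian (497–485.4); D = 27.9 Ma → Oligocene (33.9–23.03).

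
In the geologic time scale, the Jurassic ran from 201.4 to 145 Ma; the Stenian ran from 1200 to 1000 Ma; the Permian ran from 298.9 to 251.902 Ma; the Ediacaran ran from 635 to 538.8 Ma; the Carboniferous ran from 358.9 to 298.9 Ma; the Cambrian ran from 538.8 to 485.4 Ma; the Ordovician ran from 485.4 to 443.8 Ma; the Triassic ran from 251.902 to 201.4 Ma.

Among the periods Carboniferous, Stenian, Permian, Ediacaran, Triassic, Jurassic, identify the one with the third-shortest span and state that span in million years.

Start − end for each: Carboniferous 358.9 − 298.9 = 60; Stenian 1200 − 1000 = 200; Permian 298.9 − 251.902 = 46.998; Ediacaran 635 − 538.8 = 96.2; Triassic 251.902 − 201.4 = 50.502; Jurassic 201.4 − 145 = 56.4.
Ranking these from shortest: Permian < Triassic < Jurassic < Carboniferous < Ediacaran < Stenian.
Position 3 in that ranking is Jurassic, which lasted 56.4 Myr.

Jurassic, 56.4 million years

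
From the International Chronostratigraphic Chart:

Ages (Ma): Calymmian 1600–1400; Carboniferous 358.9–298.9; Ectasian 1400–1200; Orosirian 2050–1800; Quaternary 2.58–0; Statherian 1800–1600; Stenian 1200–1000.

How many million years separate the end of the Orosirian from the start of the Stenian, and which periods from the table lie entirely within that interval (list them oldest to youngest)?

The Orosirian closes at 1800 Ma and the Stenian opens at 1200 Ma, so the interval is 1800 − 1200 = 600 Myr.
A period fits inside if it starts at or after 1800 Ma and ends at or before 1200 Ma; oldest first that gives Statherian, Calymmian, Ectasian.

600 million years; Statherian, Calymmian, Ectasian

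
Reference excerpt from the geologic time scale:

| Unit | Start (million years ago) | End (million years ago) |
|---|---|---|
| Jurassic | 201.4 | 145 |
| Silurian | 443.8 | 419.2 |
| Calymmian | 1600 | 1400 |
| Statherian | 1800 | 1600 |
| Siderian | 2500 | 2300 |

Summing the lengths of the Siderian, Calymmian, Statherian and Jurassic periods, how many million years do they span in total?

656.4 million years

Each duration: Siderian = 200; Calymmian = 200; Statherian = 200; Jurassic = 56.4.
Sum: 200 + 200 + 200 + 56.4 = 656.4 Myr.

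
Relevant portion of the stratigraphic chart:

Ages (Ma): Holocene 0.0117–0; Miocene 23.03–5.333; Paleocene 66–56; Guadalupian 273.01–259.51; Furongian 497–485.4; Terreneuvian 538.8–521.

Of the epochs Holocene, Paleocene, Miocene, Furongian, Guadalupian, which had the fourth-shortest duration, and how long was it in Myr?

Durations: Holocene 0.0117; Paleocene 10; Miocene 17.697; Furongian 11.6; Guadalupian 13.5 Myr.
Sorted shortest-first: Holocene (0.0117), Paleocene (10), Furongian (11.6), Guadalupian (13.5), Miocene (17.697).
The fourth shortest is Guadalupian at 13.5 Myr.

Guadalupian, 13.5 million years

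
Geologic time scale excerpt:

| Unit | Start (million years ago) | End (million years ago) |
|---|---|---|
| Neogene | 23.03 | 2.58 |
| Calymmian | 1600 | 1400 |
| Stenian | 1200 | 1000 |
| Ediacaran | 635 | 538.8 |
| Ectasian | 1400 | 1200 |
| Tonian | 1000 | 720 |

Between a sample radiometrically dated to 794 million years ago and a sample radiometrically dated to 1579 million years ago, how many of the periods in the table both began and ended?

2

The older date is 1579 Ma and the younger is 794 Ma.
Periods with start < 1579 and end > 794 Ma: Ectasian (1400–1200), Stenian (1200–1000).
That is 2 complete periods.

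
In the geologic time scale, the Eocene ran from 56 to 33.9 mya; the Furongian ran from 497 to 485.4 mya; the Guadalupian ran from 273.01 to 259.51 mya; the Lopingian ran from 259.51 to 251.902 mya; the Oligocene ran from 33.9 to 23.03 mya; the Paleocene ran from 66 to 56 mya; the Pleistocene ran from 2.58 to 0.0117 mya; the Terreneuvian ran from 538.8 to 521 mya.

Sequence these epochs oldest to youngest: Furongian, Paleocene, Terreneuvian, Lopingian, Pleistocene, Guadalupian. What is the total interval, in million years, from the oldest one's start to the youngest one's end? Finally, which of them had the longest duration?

Terreneuvian → Furongian → Guadalupian → Lopingian → Paleocene → Pleistocene; total span 538.7883 Myr; longest is Terreneuvian

From the excerpt: Furongian 497–485.4; Paleocene 66–56; Terreneuvian 538.8–521; Lopingian 259.51–251.902; Pleistocene 2.58–0.0117; Guadalupian 273.01–259.51 (Ma).
Larger Ma is earlier, so the oldest is Terreneuvian and the youngest is Pleistocene; oldest to youngest: Terreneuvian, Furongian, Guadalupian, Lopingian, Paleocene, Pleistocene.
Oldest start 538.8 minus youngest end 0.0117 gives 538.7883 Myr overall.
Individual lengths (start − end): Terreneuvian 17.8; Paleocene 10; Pleistocene 2.5683; Guadalupian 13.5; Lopingian 7.608; Furongian 11.6. The largest is Terreneuvian at 17.8 Myr.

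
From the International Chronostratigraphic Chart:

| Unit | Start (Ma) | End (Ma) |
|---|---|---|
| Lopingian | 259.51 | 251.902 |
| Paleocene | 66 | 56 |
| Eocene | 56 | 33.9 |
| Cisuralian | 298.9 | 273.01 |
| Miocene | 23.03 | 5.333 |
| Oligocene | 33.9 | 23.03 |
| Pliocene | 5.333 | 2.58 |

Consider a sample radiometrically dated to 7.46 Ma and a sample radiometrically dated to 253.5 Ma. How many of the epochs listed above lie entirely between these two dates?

253.5 Ma sits inside the Lopingian (259.51–251.902) and 7.46 Ma inside the Miocene (23.03–5.333); neither of those is wholly between the two dates.
The listed epochs lying completely between them are Paleocene, Eocene, Oligocene — 3 in all.

3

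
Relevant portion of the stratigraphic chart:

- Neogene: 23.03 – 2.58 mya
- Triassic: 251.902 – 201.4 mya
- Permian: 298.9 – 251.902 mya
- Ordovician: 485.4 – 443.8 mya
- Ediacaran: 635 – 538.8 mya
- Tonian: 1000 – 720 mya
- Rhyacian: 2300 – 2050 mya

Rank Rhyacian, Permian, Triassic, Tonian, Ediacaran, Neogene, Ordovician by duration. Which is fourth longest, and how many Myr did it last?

Start − end for each: Rhyacian 2300 − 2050 = 250; Permian 298.9 − 251.902 = 46.998; Triassic 251.902 − 201.4 = 50.502; Tonian 1000 − 720 = 280; Ediacaran 635 − 538.8 = 96.2; Neogene 23.03 − 2.58 = 20.45; Ordovician 485.4 − 443.8 = 41.6.
Ranking these from longest: Tonian > Rhyacian > Ediacaran > Triassic > Permian > Ordovician > Neogene.
Position 4 in that ranking is Triassic, which lasted 50.502 Myr.

Triassic, 50.502 million years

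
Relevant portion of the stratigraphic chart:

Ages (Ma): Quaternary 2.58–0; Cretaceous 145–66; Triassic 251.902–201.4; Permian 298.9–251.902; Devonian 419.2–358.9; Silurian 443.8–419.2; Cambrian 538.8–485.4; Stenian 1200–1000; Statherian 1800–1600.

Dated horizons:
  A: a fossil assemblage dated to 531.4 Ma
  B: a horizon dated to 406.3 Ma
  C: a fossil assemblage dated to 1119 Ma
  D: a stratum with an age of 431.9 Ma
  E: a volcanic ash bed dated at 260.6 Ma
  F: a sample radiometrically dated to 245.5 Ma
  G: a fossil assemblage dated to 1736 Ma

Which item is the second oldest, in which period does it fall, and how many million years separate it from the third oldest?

C, in the Stenian; 587.6 million years to A

Larger Ma means older, so oldest first: G 1736 > C 1119 > A 531.4 > D 431.9 > B 406.3 > E 260.6 > F 245.5.
Counting 2 along gives C (1119 Ma); the excerpt puts that inside the Stenian, 1200–1000 Ma.
Next in line is A (531.4 Ma), and 1119 − 531.4 = 587.6 Myr.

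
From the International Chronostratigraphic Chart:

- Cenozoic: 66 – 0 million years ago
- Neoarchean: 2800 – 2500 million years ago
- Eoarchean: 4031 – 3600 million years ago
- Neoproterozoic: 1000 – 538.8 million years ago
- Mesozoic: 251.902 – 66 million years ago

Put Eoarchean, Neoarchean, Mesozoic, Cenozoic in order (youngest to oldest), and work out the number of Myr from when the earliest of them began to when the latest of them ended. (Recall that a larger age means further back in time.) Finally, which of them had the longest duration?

Cenozoic, Mesozoic, Neoarchean, Eoarchean; total span 4031 Myr; longest is Eoarchean

Start ages (Ma): Eoarchean 4031, Neoarchean 2800, Mesozoic 251.902, Cenozoic 66.
Ordered youngest to oldest: Cenozoic, Mesozoic, Neoarchean, Eoarchean.
Span = 4031 − 0 = 4031 Myr.
Durations: Eoarchean 431, Neoarchean 300, Cenozoic 66, Mesozoic 185.902 → longest is Eoarchean (431 Myr).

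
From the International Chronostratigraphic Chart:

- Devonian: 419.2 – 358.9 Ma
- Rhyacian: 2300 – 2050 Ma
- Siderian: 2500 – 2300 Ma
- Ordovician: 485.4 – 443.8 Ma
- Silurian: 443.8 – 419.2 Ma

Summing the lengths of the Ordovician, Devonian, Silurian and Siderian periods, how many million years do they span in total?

326.5 million years

Duration is start − end for each: (485.4 − 443.8) + (419.2 − 358.9) + (443.8 − 419.2) + (2500 − 2300).
That is 41.6 + 60.3 + 24.6 + 200, which totals 326.5 million years.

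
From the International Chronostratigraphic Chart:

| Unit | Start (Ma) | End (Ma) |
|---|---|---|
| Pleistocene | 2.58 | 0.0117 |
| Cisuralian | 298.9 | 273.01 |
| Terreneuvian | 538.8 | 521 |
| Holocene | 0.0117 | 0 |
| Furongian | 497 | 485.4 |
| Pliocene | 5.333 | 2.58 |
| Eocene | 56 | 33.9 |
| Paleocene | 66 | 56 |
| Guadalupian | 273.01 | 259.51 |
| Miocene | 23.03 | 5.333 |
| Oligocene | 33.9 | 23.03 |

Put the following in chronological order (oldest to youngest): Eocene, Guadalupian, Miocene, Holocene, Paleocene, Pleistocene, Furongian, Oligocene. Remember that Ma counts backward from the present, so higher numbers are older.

Furongian → Guadalupian → Paleocene → Eocene → Oligocene → Miocene → Pleistocene → Holocene

The oldest of these is Furongian (starts 497 Ma) and the youngest is Holocene (ends 0 Ma).
In between, by decreasing start age: Guadalupian (273.01), Paleocene (66), Eocene (56), Oligocene (33.9), Miocene (23.03), Pleistocene (2.58).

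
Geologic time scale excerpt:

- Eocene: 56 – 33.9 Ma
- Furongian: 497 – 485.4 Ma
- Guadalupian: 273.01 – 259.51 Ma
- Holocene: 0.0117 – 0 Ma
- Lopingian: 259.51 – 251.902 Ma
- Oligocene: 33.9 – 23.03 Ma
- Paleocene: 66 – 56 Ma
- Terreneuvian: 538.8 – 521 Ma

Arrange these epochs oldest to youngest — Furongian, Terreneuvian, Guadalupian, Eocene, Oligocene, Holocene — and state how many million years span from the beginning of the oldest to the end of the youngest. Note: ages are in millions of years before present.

From the excerpt: Furongian 497–485.4; Terreneuvian 538.8–521; Guadalupian 273.01–259.51; Eocene 56–33.9; Oligocene 33.9–23.03; Holocene 0.0117–0 (Ma).
Larger Ma is earlier, so the oldest is Terreneuvian and the youngest is Holocene; oldest to youngest: Terreneuvian, Furongian, Guadalupian, Eocene, Oligocene, Holocene.
Oldest start 538.8 minus youngest end 0 gives 538.8 Myr overall.

Terreneuvian, Furongian, Guadalupian, Eocene, Oligocene, Holocene; total span 538.8 Myr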